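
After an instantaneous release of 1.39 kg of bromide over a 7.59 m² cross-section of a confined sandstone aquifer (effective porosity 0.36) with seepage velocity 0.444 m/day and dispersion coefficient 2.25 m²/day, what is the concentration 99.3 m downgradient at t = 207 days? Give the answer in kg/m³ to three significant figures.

For an instantaneous plane source, C(x,t) = M/(n_e·A·√(4πDt)) · exp(−(x−vt)²/(4Dt)), with n_e·A the pore (flow) area.
Plume center vt = 0.444 × 207 = 91.908 m, so the well at 99.3 m is 7.392 m downgradient of the peak.
√(4πDt) = 76.50 m, giving peak height M/(n_e·A·√(4πDt)) = 1.39/(0.36 × 7.59 × 76.50) = 0.006650 kg/m³.
(x−vt)²/(4Dt) = (7.392)²/(4 × 2.25 × 207) = 0.02933; exp(−0.02933) = 0.9711.
C = 0.006650 × 0.9711 = 0.00646 kg/m³.

0.00646 kg/m³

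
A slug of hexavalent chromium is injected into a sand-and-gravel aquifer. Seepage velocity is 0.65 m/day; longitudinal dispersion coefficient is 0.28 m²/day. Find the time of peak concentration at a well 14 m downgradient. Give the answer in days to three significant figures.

20.9 days

For the 1D instantaneous-source solution, setting ∂C/∂t = 0 at fixed x gives v²t² + 2Dt − x² = 0, so t = (√(D² + v²x²) − D)/v².
√(D² + v²x²) = √(0.28² + 0.65² × 14²) = 9.104; v² = 0.4225.
t = (9.104 − 0.28)/0.4225 = 20.9 days (vs. the pure-advection estimate x/v = 21.5 d).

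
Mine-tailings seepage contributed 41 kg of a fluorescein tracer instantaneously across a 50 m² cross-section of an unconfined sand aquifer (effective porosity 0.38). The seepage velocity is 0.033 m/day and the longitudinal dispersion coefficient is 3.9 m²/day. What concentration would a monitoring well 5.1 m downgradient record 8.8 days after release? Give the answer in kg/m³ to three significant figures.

For an instantaneous plane source, C(x,t) = M/(n_e·A·√(4πDt)) · exp(−(x−vt)²/(4Dt)), with n_e·A the pore (flow) area.
Plume center vt = 0.033 × 8.8 = 0.2904 m, so the well at 5.1 m is 4.8096 m downgradient of the peak.
√(4πDt) = 20.77 m, giving peak height M/(n_e·A·√(4πDt)) = 41/(0.38 × 50 × 20.77) = 0.1039 kg/m³.
(x−vt)²/(4Dt) = (4.8096)²/(4 × 3.9 × 8.8) = 0.1685; exp(−0.1685) = 0.8449.
C = 0.1039 × 0.8449 = 0.0878 kg/m³.

0.0878 kg/m³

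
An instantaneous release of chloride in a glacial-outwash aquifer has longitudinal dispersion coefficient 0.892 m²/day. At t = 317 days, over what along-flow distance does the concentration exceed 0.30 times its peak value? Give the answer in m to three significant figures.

73.8 m

The plume is Gaussian with σ = √(2Dt) = √(2 × 0.892 × 317) = 23.78 m.
C/C_peak = exp(−Δx²/(2σ²)) = 0.30 ⇒ Δx = σ·√(−2 ln 0.30) = 23.78 × 1.552 = 36.91 m.
Width = 2Δx = 73.8 m.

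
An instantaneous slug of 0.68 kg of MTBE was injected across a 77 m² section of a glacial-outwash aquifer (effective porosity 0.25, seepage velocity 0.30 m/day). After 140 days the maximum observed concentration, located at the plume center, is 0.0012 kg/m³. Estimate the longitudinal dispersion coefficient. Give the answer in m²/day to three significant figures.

0.493 m²/day

At the plume center C_max = M/(n_e·A·√(4πDt)), so D = M²/(4πt·(n_e·A·C_max)²).
n_e·A·C_max = 0.25 × 77 × 0.0012 = 0.02310 kg/m.
D = 0.68²/(4π × 140 × 0.02310²) = 0.493 m²/day.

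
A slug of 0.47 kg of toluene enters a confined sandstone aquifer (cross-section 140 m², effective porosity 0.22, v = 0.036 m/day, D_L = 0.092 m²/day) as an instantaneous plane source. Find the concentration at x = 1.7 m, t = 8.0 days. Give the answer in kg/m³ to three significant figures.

For an instantaneous plane source, C(x,t) = M/(n_e·A·√(4πDt)) · exp(−(x−vt)²/(4Dt)), with n_e·A the pore (flow) area.
Plume center vt = 0.036 × 8.0 = 0.288 m, so the well at 1.7 m is 1.412 m downgradient of the peak.
√(4πDt) = 3.041 m, giving peak height M/(n_e·A·√(4πDt)) = 0.47/(0.22 × 140 × 3.041) = 0.005018 kg/m³.
(x−vt)²/(4Dt) = (1.412)²/(4 × 0.092 × 8.0) = 0.6772; exp(−0.6772) = 0.5080.
C = 0.005018 × 0.5080 = 0.00255 kg/m³.

0.00255 kg/m³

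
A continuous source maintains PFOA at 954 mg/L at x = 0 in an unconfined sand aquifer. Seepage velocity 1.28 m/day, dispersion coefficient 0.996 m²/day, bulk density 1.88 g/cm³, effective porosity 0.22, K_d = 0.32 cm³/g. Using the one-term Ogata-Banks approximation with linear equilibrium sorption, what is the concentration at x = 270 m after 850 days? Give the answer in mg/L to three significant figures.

Retardation factor R = 1 + ρ_b·K_d/n = 1 + 1.88 × 0.32/0.22 = 3.735.
Sorption retards both mechanisms: v_R = v/R = 0.3427 m/day, D_R = D/R = 0.2667 m²/day.
v_R·t = 0.3427 × 850 = 291.295 m; 2√(D_R t) = 30.11 m; argument = (270 − 291.295)/30.11 = -0.7072.
C = C₀ × ½·erfc(-0.7072) = 954 × 0.8414 = 803 mg/L.

803 mg/L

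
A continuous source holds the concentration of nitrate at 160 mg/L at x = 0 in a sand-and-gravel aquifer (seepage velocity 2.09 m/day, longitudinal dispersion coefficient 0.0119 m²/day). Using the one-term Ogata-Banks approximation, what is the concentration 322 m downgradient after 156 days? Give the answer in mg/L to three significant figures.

157 mg/L

For a continuous step input, C/C₀ ≈ ½·erfc((x−vt)/(2√(Dt))).
vt = 2.09 × 156 = 326.04 m and 2√(Dt) = 2√(0.0119 × 156) = 2.725 m.
Argument (x−vt)/(2√(Dt)) = (322 − 326.04)/2.725 = -1.483; ½·erfc(-1.483) = 0.9820.
C = 160 × 0.9820 = 157 mg/L.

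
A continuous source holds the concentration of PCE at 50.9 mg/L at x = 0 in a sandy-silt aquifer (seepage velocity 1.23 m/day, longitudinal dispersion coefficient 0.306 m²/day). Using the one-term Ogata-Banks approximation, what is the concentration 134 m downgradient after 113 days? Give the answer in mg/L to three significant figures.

For a continuous step input, C/C₀ ≈ ½·erfc((x−vt)/(2√(Dt))).
vt = 1.23 × 113 = 138.99 m and 2√(Dt) = 2√(0.306 × 113) = 11.76 m.
Argument (x−vt)/(2√(Dt)) = (134 − 138.99)/11.76 = -0.4243; ½·erfc(-0.4243) = 0.7258.
C = 50.9 × 0.7258 = 36.9 mg/L.

36.9 mg/L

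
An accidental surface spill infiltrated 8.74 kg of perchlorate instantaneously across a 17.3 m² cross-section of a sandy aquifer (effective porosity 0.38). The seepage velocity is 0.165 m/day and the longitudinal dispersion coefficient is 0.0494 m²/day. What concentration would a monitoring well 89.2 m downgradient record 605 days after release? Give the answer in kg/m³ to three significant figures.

0.0267 kg/m³

For an instantaneous plane source, C(x,t) = M/(n_e·A·√(4πDt)) · exp(−(x−vt)²/(4Dt)), with n_e·A the pore (flow) area.
Plume center vt = 0.165 × 605 = 99.825 m, so the well at 89.2 m is 10.625 m upgradient of the peak.
√(4πDt) = 19.38 m, giving peak height M/(n_e·A·√(4πDt)) = 8.74/(0.38 × 17.3 × 19.38) = 0.06860 kg/m³.
(x−vt)²/(4Dt) = (-10.625)²/(4 × 0.0494 × 605) = 0.9443; exp(−0.9443) = 0.3890.
C = 0.06860 × 0.3890 = 0.0267 kg/m³.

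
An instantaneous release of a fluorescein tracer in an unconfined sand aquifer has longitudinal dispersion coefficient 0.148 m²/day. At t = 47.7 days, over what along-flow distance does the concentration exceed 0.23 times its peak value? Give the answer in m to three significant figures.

The plume is Gaussian with σ = √(2Dt) = √(2 × 0.148 × 47.7) = 3.758 m.
C/C_peak = exp(−Δx²/(2σ²)) = 0.23 ⇒ Δx = σ·√(−2 ln 0.23) = 3.758 × 1.714 = 6.441 m.
Width = 2Δx = 12.9 m.

12.9 m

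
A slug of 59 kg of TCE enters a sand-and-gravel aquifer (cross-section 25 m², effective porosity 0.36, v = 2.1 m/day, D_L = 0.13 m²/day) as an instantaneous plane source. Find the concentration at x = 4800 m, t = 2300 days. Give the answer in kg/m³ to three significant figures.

0.0504 kg/m³

For an instantaneous plane source, C(x,t) = M/(n_e·A·√(4πDt)) · exp(−(x−vt)²/(4Dt)), with n_e·A the pore (flow) area.
Plume center vt = 2.1 × 2300 = 4830 m, so the well at 4800 m is 30 m upgradient of the peak.
√(4πDt) = 61.30 m, giving peak height M/(n_e·A·√(4πDt)) = 59/(0.36 × 25 × 61.30) = 0.1069 kg/m³.
(x−vt)²/(4Dt) = (-30)²/(4 × 0.13 × 2300) = 0.7525; exp(−0.7525) = 0.4712.
C = 0.1069 × 0.4712 = 0.0504 kg/m³.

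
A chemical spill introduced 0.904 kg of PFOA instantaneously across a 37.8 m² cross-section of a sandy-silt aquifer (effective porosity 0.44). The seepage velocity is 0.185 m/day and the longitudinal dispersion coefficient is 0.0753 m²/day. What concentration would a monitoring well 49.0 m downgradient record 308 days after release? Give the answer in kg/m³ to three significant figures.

0.00160 kg/m³

For an instantaneous plane source, C(x,t) = M/(n_e·A·√(4πDt)) · exp(−(x−vt)²/(4Dt)), with n_e·A the pore (flow) area.
Plume center vt = 0.185 × 308 = 56.98 m, so the well at 49.0 m is 7.98 m upgradient of the peak.
√(4πDt) = 17.07 m, giving peak height M/(n_e·A·√(4πDt)) = 0.904/(0.44 × 37.8 × 17.07) = 0.003184 kg/m³.
(x−vt)²/(4Dt) = (-7.98)²/(4 × 0.0753 × 308) = 0.6864; exp(−0.6864) = 0.5034.
C = 0.003184 × 0.5034 = 0.00160 kg/m³.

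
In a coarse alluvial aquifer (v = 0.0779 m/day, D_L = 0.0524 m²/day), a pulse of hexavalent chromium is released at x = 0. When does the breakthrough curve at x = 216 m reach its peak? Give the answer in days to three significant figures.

For the 1D instantaneous-source solution, setting ∂C/∂t = 0 at fixed x gives v²t² + 2Dt − x² = 0, so t = (√(D² + v²x²) − D)/v².
√(D² + v²x²) = √(0.0524² + 0.0779² × 216²) = 16.83; v² = 0.00606841.
t = (16.83 − 0.0524)/0.00606841 = 2760 days (vs. the pure-advection estimate x/v = 2770 d).

2760 days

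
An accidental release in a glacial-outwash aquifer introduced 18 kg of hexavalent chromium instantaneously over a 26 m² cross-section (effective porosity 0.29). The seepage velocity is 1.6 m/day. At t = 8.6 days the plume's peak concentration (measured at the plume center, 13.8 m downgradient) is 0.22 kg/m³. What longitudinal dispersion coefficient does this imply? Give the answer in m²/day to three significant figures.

1.09 m²/day

At the plume center C_max = M/(n_e·A·√(4πDt)), so D = M²/(4πt·(n_e·A·C_max)²).
n_e·A·C_max = 0.29 × 26 × 0.22 = 1.659 kg/m.
D = 18²/(4π × 8.6 × 1.659²) = 1.09 m²/day.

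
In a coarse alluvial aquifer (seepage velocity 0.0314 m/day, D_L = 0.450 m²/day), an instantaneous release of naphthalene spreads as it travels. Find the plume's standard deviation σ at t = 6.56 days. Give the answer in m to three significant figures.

2.43 m

Dispersive spreading gives a Gaussian with σ² = 2Dt; advection only shifts the center.
σ = √(2 × 0.450 × 6.56) = 2.43 m.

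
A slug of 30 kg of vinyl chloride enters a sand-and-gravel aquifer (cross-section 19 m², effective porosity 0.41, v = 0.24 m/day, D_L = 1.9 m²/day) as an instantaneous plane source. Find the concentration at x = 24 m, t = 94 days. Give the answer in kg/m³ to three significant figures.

0.0811 kg/m³

For an instantaneous plane source, C(x,t) = M/(n_e·A·√(4πDt)) · exp(−(x−vt)²/(4Dt)), with n_e·A the pore (flow) area.
Plume center vt = 0.24 × 94 = 22.56 m, so the well at 24 m is 1.44 m downgradient of the peak.
√(4πDt) = 47.37 m, giving peak height M/(n_e·A·√(4πDt)) = 30/(0.41 × 19 × 47.37) = 0.08130 kg/m³.
(x−vt)²/(4Dt) = (1.44)²/(4 × 1.9 × 94) = 0.002903; exp(−0.002903) = 0.9971.
C = 0.08130 × 0.9971 = 0.0811 kg/m³.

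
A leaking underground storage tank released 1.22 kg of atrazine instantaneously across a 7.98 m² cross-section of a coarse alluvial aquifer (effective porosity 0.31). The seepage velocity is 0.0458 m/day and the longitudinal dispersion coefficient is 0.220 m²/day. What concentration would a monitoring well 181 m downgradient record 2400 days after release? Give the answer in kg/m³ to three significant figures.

For an instantaneous plane source, C(x,t) = M/(n_e·A·√(4πDt)) · exp(−(x−vt)²/(4Dt)), with n_e·A the pore (flow) area.
Plume center vt = 0.0458 × 2400 = 109.92 m, so the well at 181 m is 71.08 m downgradient of the peak.
√(4πDt) = 81.46 m, giving peak height M/(n_e·A·√(4πDt)) = 1.22/(0.31 × 7.98 × 81.46) = 0.006054 kg/m³.
(x−vt)²/(4Dt) = (71.08)²/(4 × 0.220 × 2400) = 2.392; exp(−2.392) = 0.09145.
C = 0.006054 × 0.09145 = 0.000554 kg/m³.

0.000554 kg/m³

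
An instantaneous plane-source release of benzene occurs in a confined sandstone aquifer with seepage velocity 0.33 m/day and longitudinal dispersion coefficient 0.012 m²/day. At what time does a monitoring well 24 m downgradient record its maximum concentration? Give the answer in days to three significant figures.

For the 1D instantaneous-source solution, setting ∂C/∂t = 0 at fixed x gives v²t² + 2Dt − x² = 0, so t = (√(D² + v²x²) − D)/v².
√(D² + v²x²) = √(0.012² + 0.33² × 24²) = 7.920; v² = 0.1089.
t = (7.920 − 0.012)/0.1089 = 72.6 days (vs. the pure-advection estimate x/v = 72.7 d).

72.6 days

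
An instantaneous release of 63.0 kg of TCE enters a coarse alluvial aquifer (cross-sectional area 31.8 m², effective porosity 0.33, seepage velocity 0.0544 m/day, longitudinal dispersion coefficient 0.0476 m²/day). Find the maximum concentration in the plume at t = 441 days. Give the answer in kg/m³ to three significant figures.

The peak of an instantaneous 1D plume sits at x = vt; there the Gaussian factor is 1 and C_max = M/(n_e·A·√(4πDt)), where n_e·A is the pore area the mass is dissolved in.
√(4πDt) = √(4π × 0.0476 × 441) = 16.24 m, so C_max = 63.0/(0.33 × 31.8 × 16.24) = 0.370 kg/m³.

0.370 kg/m³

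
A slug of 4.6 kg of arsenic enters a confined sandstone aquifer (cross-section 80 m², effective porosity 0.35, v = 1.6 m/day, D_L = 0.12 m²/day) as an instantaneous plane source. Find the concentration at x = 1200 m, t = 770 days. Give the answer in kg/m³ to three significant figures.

For an instantaneous plane source, C(x,t) = M/(n_e·A·√(4πDt)) · exp(−(x−vt)²/(4Dt)), with n_e·A the pore (flow) area.
Plume center vt = 1.6 × 770 = 1232 m, so the well at 1200 m is 32 m upgradient of the peak.
√(4πDt) = 34.08 m, giving peak height M/(n_e·A·√(4πDt)) = 4.6/(0.35 × 80 × 34.08) = 0.004821 kg/m³.
(x−vt)²/(4Dt) = (-32)²/(4 × 0.12 × 770) = 2.771; exp(−2.771) = 0.06260.
C = 0.004821 × 0.06260 = 0.000302 kg/m³.

0.000302 kg/m³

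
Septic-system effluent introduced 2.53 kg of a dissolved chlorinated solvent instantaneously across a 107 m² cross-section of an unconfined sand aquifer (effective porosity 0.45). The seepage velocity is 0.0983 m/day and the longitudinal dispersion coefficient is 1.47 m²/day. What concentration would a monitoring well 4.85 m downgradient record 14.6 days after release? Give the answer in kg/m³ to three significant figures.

For an instantaneous plane source, C(x,t) = M/(n_e·A·√(4πDt)) · exp(−(x−vt)²/(4Dt)), with n_e·A the pore (flow) area.
Plume center vt = 0.0983 × 14.6 = 1.43518 m, so the well at 4.85 m is 3.41482 m downgradient of the peak.
√(4πDt) = 16.42 m, giving peak height M/(n_e·A·√(4πDt)) = 2.53/(0.45 × 107 × 16.42) = 0.003200 kg/m³.
(x−vt)²/(4Dt) = (3.41482)²/(4 × 1.47 × 14.6) = 0.1358; exp(−0.1358) = 0.8730.
C = 0.003200 × 0.8730 = 0.00279 kg/m³.

0.00279 kg/m³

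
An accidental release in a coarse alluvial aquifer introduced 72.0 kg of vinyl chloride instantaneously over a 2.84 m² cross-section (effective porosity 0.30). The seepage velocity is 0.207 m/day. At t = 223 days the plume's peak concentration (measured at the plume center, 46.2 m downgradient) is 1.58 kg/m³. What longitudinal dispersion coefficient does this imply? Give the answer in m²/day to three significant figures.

At the plume center C_max = M/(n_e·A·√(4πDt)), so D = M²/(4πt·(n_e·A·C_max)²).
n_e·A·C_max = 0.30 × 2.84 × 1.58 = 1.346 kg/m.
D = 72.0²/(4π × 223 × 1.346²) = 1.02 m²/day.

1.02 m²/day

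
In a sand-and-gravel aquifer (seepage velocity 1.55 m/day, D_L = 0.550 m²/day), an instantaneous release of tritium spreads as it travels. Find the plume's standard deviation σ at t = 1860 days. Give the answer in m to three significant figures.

Dispersive spreading gives a Gaussian with σ² = 2Dt; advection only shifts the center.
σ = √(2 × 0.550 × 1860) = 45.2 m.

45.2 m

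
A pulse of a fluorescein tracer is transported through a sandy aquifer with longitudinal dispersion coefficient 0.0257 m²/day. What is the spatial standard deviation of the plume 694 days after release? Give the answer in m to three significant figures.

Dispersive spreading gives a Gaussian with σ² = 2Dt; advection only shifts the center.
σ = √(2 × 0.0257 × 694) = 5.97 m.

5.97 m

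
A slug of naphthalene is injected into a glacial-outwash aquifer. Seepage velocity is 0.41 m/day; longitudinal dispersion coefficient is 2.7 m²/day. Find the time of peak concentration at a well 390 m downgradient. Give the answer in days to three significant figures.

For the 1D instantaneous-source solution, setting ∂C/∂t = 0 at fixed x gives v²t² + 2Dt − x² = 0, so t = (√(D² + v²x²) − D)/v².
√(D² + v²x²) = √(2.7² + 0.41² × 390²) = 159.9; v² = 0.1681.
t = (159.9 − 2.7)/0.1681 = 935 days (vs. the pure-advection estimate x/v = 951 d).

935 days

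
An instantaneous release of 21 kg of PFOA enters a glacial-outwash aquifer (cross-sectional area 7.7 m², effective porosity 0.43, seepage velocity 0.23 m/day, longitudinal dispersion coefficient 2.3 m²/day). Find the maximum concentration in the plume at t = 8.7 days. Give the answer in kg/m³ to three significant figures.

0.400 kg/m³

The peak of an instantaneous 1D plume sits at x = vt; there the Gaussian factor is 1 and C_max = M/(n_e·A·√(4πDt)), where n_e·A is the pore area the mass is dissolved in.
√(4πDt) = √(4π × 2.3 × 8.7) = 15.86 m, so C_max = 21/(0.43 × 7.7 × 15.86) = 0.400 kg/m³.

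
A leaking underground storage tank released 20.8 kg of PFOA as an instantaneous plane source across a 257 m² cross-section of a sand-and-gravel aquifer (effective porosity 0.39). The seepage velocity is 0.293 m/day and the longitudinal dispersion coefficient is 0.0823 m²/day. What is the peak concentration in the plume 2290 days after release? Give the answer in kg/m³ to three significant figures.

The peak of an instantaneous 1D plume sits at x = vt; there the Gaussian factor is 1 and C_max = M/(n_e·A·√(4πDt)), where n_e·A is the pore area the mass is dissolved in.
√(4πDt) = √(4π × 0.0823 × 2290) = 48.67 m, so C_max = 20.8/(0.39 × 257 × 48.67) = 0.00426 kg/m³.

0.00426 kg/m³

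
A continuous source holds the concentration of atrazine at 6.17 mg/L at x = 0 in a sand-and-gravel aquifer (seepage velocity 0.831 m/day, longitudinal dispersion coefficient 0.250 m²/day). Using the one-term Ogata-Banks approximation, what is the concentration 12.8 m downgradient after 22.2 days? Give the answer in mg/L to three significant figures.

For a continuous step input, C/C₀ ≈ ½·erfc((x−vt)/(2√(Dt))).
vt = 0.831 × 22.2 = 18.4482 m and 2√(Dt) = 2√(0.250 × 22.2) = 4.712 m.
Argument (x−vt)/(2√(Dt)) = (12.8 − 18.4482)/4.712 = -1.199; ½·erfc(-1.199) = 0.9550.
C = 6.17 × 0.9550 = 5.89 mg/L.

5.89 mg/L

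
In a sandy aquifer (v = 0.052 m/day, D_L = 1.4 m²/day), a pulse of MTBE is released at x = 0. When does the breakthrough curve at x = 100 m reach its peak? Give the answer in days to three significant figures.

1470 days

For the 1D instantaneous-source solution, setting ∂C/∂t = 0 at fixed x gives v²t² + 2Dt − x² = 0, so t = (√(D² + v²x²) − D)/v².
√(D² + v²x²) = √(1.4² + 0.052² × 100²) = 5.385; v² = 0.002704.
t = (5.385 − 1.4)/0.002704 = 1470 days (vs. the pure-advection estimate x/v = 1920 d).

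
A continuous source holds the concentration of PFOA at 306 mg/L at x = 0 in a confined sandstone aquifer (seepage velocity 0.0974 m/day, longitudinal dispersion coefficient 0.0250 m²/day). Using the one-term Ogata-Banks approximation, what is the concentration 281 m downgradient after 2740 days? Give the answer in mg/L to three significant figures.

For a continuous step input, C/C₀ ≈ ½·erfc((x−vt)/(2√(Dt))).
vt = 0.0974 × 2740 = 266.876 m and 2√(Dt) = 2√(0.0250 × 2740) = 16.55 m.
Argument (x−vt)/(2√(Dt)) = (281 − 266.876)/16.55 = 0.8534; ½·erfc(0.8534) = 0.1137.
C = 306 × 0.1137 = 34.8 mg/L.

34.8 mg/L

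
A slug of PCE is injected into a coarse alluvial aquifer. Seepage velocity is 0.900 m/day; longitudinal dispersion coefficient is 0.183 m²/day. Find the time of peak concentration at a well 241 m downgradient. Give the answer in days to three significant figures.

268 days

For the 1D instantaneous-source solution, setting ∂C/∂t = 0 at fixed x gives v²t² + 2Dt − x² = 0, so t = (√(D² + v²x²) − D)/v².
√(D² + v²x²) = √(0.183² + 0.900² × 241²) = 216.9; v² = 0.81.
t = (216.9 − 0.183)/0.81 = 268 days (vs. the pure-advection estimate x/v = 268 d).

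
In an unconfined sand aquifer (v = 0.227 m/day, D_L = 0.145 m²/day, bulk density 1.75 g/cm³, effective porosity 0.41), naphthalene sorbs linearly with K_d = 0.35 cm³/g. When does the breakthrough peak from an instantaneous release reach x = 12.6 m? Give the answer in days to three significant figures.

132 days

Retardation factor R = 1 + ρ_b·K_d/n = 1 + 1.75 × 0.35/0.41 = 2.494.
Sorption retards both mechanisms: v_R = v/R = 0.09102 m/day, D_R = D/R = 0.05814 m²/day.
Peak time from v_R²t² + 2D_R t − x² = 0: t = (√(D_R² + v_R²x²) − D_R)/v_R².
√(D_R² + v_R²x²) = √(0.05814² + 0.09102² × 12.6²) = 1.148; v_R² = 0.008285.
t = (1.148 − 0.05814)/0.008285 = 132 days.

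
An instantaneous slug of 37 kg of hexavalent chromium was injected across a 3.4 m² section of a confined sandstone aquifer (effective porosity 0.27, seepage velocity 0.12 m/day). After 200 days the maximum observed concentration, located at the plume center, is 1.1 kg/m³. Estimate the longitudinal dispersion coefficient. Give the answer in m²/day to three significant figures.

0.534 m²/day

At the plume center C_max = M/(n_e·A·√(4πDt)), so D = M²/(4πt·(n_e·A·C_max)²).
n_e·A·C_max = 0.27 × 3.4 × 1.1 = 1.010 kg/m.
D = 37²/(4π × 200 × 1.010²) = 0.534 m²/day.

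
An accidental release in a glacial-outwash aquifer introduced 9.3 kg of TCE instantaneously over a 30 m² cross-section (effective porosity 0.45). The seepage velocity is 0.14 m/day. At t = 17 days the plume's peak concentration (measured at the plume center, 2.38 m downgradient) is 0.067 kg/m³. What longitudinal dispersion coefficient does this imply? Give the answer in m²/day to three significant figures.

At the plume center C_max = M/(n_e·A·√(4πDt)), so D = M²/(4πt·(n_e·A·C_max)²).
n_e·A·C_max = 0.45 × 30 × 0.067 = 0.9045 kg/m.
D = 9.3²/(4π × 17 × 0.9045²) = 0.495 m²/day.

0.495 m²/day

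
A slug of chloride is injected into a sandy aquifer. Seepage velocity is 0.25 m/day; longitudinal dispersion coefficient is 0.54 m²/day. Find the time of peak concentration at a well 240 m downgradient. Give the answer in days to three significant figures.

For the 1D instantaneous-source solution, setting ∂C/∂t = 0 at fixed x gives v²t² + 2Dt − x² = 0, so t = (√(D² + v²x²) − D)/v².
√(D² + v²x²) = √(0.54² + 0.25² × 240²) = 60.00; v² = 0.0625.
t = (60.00 − 0.54)/0.0625 = 951 days (vs. the pure-advection estimate x/v = 960 d).

951 days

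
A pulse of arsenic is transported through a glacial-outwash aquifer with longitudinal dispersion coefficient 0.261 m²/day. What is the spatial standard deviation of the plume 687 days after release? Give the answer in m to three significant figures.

18.9 m

Dispersive spreading gives a Gaussian with σ² = 2Dt; advection only shifts the center.
σ = √(2 × 0.261 × 687) = 18.9 m.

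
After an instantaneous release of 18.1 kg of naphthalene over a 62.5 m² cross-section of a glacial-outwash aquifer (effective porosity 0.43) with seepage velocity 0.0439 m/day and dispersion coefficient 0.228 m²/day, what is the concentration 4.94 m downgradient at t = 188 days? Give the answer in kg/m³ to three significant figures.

0.0272 kg/m³

For an instantaneous plane source, C(x,t) = M/(n_e·A·√(4πDt)) · exp(−(x−vt)²/(4Dt)), with n_e·A the pore (flow) area.
Plume center vt = 0.0439 × 188 = 8.2532 m, so the well at 4.94 m is 3.3132 m upgradient of the peak.
√(4πDt) = 23.21 m, giving peak height M/(n_e·A·√(4πDt)) = 18.1/(0.43 × 62.5 × 23.21) = 0.02902 kg/m³.
(x−vt)²/(4Dt) = (-3.3132)²/(4 × 0.228 × 188) = 0.06402; exp(−0.06402) = 0.9380.
C = 0.02902 × 0.9380 = 0.0272 kg/m³.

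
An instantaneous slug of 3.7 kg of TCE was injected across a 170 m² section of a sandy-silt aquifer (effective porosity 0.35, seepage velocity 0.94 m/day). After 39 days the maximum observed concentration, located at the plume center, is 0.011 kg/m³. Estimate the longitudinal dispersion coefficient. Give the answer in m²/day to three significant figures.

At the plume center C_max = M/(n_e·A·√(4πDt)), so D = M²/(4πt·(n_e·A·C_max)²).
n_e·A·C_max = 0.35 × 170 × 0.011 = 0.6545 kg/m.
D = 3.7²/(4π × 39 × 0.6545²) = 0.0652 m²/day.

0.0652 m²/day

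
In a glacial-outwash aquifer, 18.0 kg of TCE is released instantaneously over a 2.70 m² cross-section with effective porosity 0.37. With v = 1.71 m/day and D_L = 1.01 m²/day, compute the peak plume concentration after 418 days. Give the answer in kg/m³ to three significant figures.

The peak of an instantaneous 1D plume sits at x = vt; there the Gaussian factor is 1 and C_max = M/(n_e·A·√(4πDt)), where n_e·A is the pore area the mass is dissolved in.
√(4πDt) = √(4π × 1.01 × 418) = 72.84 m, so C_max = 18.0/(0.37 × 2.70 × 72.84) = 0.247 kg/m³.

0.247 kg/m³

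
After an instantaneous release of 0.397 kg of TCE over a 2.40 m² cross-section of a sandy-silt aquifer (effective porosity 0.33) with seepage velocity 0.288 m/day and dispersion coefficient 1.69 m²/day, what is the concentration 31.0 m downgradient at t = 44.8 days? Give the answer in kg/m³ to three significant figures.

0.00551 kg/m³

For an instantaneous plane source, C(x,t) = M/(n_e·A·√(4πDt)) · exp(−(x−vt)²/(4Dt)), with n_e·A the pore (flow) area.
Plume center vt = 0.288 × 44.8 = 12.9024 m, so the well at 31.0 m is 18.0976 m downgradient of the peak.
√(4πDt) = 30.85 m, giving peak height M/(n_e·A·√(4πDt)) = 0.397/(0.33 × 2.40 × 30.85) = 0.01625 kg/m³.
(x−vt)²/(4Dt) = (18.0976)²/(4 × 1.69 × 44.8) = 1.081; exp(−1.081) = 0.3393.
C = 0.01625 × 0.3393 = 0.00551 kg/m³.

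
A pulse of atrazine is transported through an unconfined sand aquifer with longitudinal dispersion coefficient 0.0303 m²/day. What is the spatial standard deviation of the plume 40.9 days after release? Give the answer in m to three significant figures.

Dispersive spreading gives a Gaussian with σ² = 2Dt; advection only shifts the center.
σ = √(2 × 0.0303 × 40.9) = 1.57 m.

1.57 m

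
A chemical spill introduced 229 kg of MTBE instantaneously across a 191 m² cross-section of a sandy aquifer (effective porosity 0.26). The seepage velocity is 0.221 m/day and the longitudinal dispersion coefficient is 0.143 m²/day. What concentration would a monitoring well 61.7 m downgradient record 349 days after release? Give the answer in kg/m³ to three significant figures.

For an instantaneous plane source, C(x,t) = M/(n_e·A·√(4πDt)) · exp(−(x−vt)²/(4Dt)), with n_e·A the pore (flow) area.
Plume center vt = 0.221 × 349 = 77.129 m, so the well at 61.7 m is 15.429 m upgradient of the peak.
√(4πDt) = 25.04 m, giving peak height M/(n_e·A·√(4πDt)) = 229/(0.26 × 191 × 25.04) = 0.1842 kg/m³.
(x−vt)²/(4Dt) = (-15.429)²/(4 × 0.143 × 349) = 1.192; exp(−1.192) = 0.3036.
C = 0.1842 × 0.3036 = 0.0559 kg/m³.

0.0559 kg/m³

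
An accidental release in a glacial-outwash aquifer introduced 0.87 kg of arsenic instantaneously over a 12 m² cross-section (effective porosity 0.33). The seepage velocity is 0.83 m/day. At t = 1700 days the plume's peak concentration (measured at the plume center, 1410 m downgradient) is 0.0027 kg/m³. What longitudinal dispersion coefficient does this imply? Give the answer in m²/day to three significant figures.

0.310 m²/day

At the plume center C_max = M/(n_e·A·√(4πDt)), so D = M²/(4πt·(n_e·A·C_max)²).
n_e·A·C_max = 0.33 × 12 × 0.0027 = 0.01069 kg/m.
D = 0.87²/(4π × 1700 × 0.01069²) = 0.310 m²/day.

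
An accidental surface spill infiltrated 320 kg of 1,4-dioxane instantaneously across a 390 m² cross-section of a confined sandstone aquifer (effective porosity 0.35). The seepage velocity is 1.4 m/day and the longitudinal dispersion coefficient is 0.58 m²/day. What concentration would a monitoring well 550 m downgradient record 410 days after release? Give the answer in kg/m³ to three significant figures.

0.0234 kg/m³

For an instantaneous plane source, C(x,t) = M/(n_e·A·√(4πDt)) · exp(−(x−vt)²/(4Dt)), with n_e·A the pore (flow) area.
Plume center vt = 1.4 × 410 = 574 m, so the well at 550 m is 24 m upgradient of the peak.
√(4πDt) = 54.67 m, giving peak height M/(n_e·A·√(4πDt)) = 320/(0.35 × 390 × 54.67) = 0.04288 kg/m³.
(x−vt)²/(4Dt) = (-24)²/(4 × 0.58 × 410) = 0.6056; exp(−0.6056) = 0.5457.
C = 0.04288 × 0.5457 = 0.0234 kg/m³.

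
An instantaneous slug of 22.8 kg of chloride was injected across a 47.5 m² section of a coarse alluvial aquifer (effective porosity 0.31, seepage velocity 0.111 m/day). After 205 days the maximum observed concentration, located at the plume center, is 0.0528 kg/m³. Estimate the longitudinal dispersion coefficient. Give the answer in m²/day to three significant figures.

0.334 m²/day

At the plume center C_max = M/(n_e·A·√(4πDt)), so D = M²/(4πt·(n_e·A·C_max)²).
n_e·A·C_max = 0.31 × 47.5 × 0.0528 = 0.7775 kg/m.
D = 22.8²/(4π × 205 × 0.7775²) = 0.334 m²/day.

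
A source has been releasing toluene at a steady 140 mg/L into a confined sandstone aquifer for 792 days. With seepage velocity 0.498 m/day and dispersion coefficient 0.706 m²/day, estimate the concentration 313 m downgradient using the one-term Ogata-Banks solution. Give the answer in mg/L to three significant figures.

139 mg/L

For a continuous step input, C/C₀ ≈ ½·erfc((x−vt)/(2√(Dt))).
vt = 0.498 × 792 = 394.416 m and 2√(Dt) = 2√(0.706 × 792) = 47.29 m.
Argument (x−vt)/(2√(Dt)) = (313 − 394.416)/47.29 = -1.722; ½·erfc(-1.722) = 0.9926.
C = 140 × 0.9926 = 139 mg/L.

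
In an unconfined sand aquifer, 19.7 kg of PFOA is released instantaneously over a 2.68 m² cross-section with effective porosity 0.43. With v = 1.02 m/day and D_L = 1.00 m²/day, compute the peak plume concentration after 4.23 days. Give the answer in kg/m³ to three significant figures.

The peak of an instantaneous 1D plume sits at x = vt; there the Gaussian factor is 1 and C_max = M/(n_e·A·√(4πDt)), where n_e·A is the pore area the mass is dissolved in.
√(4πDt) = √(4π × 1.00 × 4.23) = 7.291 m, so C_max = 19.7/(0.43 × 2.68 × 7.291) = 2.34 kg/m³.

2.34 kg/m³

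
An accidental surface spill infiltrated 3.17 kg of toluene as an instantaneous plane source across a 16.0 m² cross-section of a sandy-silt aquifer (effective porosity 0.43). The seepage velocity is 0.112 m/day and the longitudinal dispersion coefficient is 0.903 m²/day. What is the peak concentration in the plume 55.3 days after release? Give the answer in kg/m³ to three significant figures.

The peak of an instantaneous 1D plume sits at x = vt; there the Gaussian factor is 1 and C_max = M/(n_e·A·√(4πDt)), where n_e·A is the pore area the mass is dissolved in.
√(4πDt) = √(4π × 0.903 × 55.3) = 25.05 m, so C_max = 3.17/(0.43 × 16.0 × 25.05) = 0.0184 kg/m³.

0.0184 kg/m³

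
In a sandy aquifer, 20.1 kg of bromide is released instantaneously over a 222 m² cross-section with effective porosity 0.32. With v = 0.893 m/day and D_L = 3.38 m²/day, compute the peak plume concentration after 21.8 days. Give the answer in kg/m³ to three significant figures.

The peak of an instantaneous 1D plume sits at x = vt; there the Gaussian factor is 1 and C_max = M/(n_e·A·√(4πDt)), where n_e·A is the pore area the mass is dissolved in.
√(4πDt) = √(4π × 3.38 × 21.8) = 30.43 m, so C_max = 20.1/(0.32 × 222 × 30.43) = 0.00930 kg/m³.

0.00930 kg/m³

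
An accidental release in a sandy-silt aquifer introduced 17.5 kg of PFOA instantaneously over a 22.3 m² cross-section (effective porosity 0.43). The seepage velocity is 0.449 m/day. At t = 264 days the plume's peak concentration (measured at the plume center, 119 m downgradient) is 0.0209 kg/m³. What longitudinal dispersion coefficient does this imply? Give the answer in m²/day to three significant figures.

At the plume center C_max = M/(n_e·A·√(4πDt)), so D = M²/(4πt·(n_e·A·C_max)²).
n_e·A·C_max = 0.43 × 22.3 × 0.0209 = 0.2004 kg/m.
D = 17.5²/(4π × 264 × 0.2004²) = 2.30 m²/day.

2.30 m²/day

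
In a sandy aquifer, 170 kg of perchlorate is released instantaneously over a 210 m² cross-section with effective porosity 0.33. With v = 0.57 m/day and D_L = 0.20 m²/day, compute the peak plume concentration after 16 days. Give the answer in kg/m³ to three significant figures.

The peak of an instantaneous 1D plume sits at x = vt; there the Gaussian factor is 1 and C_max = M/(n_e·A·√(4πDt)), where n_e·A is the pore area the mass is dissolved in.
√(4πDt) = √(4π × 0.20 × 16) = 6.341 m, so C_max = 170/(0.33 × 210 × 6.341) = 0.387 kg/m³.

0.387 kg/m³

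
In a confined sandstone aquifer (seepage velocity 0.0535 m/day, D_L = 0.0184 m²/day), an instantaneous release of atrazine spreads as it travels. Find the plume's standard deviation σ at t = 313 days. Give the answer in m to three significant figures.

Dispersive spreading gives a Gaussian with σ² = 2Dt; advection only shifts the center.
σ = √(2 × 0.0184 × 313) = 3.39 m.

3.39 m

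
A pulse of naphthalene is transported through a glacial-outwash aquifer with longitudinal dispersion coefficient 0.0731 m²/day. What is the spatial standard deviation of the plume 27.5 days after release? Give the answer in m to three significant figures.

2.01 m

Dispersive spreading gives a Gaussian with σ² = 2Dt; advection only shifts the center.
σ = √(2 × 0.0731 × 27.5) = 2.01 m.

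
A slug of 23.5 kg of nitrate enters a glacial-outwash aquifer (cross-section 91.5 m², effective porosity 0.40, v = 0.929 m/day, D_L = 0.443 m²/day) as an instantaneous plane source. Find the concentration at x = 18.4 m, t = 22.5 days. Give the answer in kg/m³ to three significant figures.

0.0490 kg/m³

For an instantaneous plane source, C(x,t) = M/(n_e·A·√(4πDt)) · exp(−(x−vt)²/(4Dt)), with n_e·A the pore (flow) area.
Plume center vt = 0.929 × 22.5 = 20.9025 m, so the well at 18.4 m is 2.5025 m upgradient of the peak.
√(4πDt) = 11.19 m, giving peak height M/(n_e·A·√(4πDt)) = 23.5/(0.40 × 91.5 × 11.19) = 0.05738 kg/m³.
(x−vt)²/(4Dt) = (-2.5025)²/(4 × 0.443 × 22.5) = 0.1571; exp(−0.1571) = 0.8546.
C = 0.05738 × 0.8546 = 0.0490 kg/m³.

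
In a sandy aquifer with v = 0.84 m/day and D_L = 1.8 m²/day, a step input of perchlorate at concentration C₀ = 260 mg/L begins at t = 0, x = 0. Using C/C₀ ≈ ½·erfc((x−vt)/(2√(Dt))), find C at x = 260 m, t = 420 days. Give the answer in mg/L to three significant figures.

For a continuous step input, C/C₀ ≈ ½·erfc((x−vt)/(2√(Dt))).
vt = 0.84 × 420 = 352.8 m and 2√(Dt) = 2√(1.8 × 420) = 54.99 m.
Argument (x−vt)/(2√(Dt)) = (260 − 352.8)/54.99 = -1.688; ½·erfc(-1.688) = 0.9915.
C = 260 × 0.9915 = 258 mg/L.

258 mg/L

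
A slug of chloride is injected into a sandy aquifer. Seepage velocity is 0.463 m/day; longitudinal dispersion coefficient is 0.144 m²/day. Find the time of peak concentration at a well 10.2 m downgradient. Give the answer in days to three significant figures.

For the 1D instantaneous-source solution, setting ∂C/∂t = 0 at fixed x gives v²t² + 2Dt − x² = 0, so t = (√(D² + v²x²) − D)/v².
√(D² + v²x²) = √(0.144² + 0.463² × 10.2²) = 4.725; v² = 0.214369.
t = (4.725 − 0.144)/0.214369 = 21.4 days (vs. the pure-advection estimate x/v = 22.0 d).

21.4 days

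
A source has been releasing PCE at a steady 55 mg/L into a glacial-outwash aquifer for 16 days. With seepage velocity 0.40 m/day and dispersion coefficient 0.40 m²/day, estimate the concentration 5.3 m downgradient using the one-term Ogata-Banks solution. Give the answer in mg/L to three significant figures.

For a continuous step input, C/C₀ ≈ ½·erfc((x−vt)/(2√(Dt))).
vt = 0.40 × 16 = 6.4 m and 2√(Dt) = 2√(0.40 × 16) = 5.060 m.
Argument (x−vt)/(2√(Dt)) = (5.3 − 6.4)/5.060 = -0.2174; ½·erfc(-0.2174) = 0.6207.
C = 55 × 0.6207 = 34.1 mg/L.

34.1 mg/L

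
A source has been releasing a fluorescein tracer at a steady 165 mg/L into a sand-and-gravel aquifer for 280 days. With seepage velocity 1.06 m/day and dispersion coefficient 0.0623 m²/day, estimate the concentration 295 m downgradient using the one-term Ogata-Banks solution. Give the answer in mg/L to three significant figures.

For a continuous step input, C/C₀ ≈ ½·erfc((x−vt)/(2√(Dt))).
vt = 1.06 × 280 = 296.8 m and 2√(Dt) = 2√(0.0623 × 280) = 8.353 m.
Argument (x−vt)/(2√(Dt)) = (295 − 296.8)/8.353 = -0.2155; ½·erfc(-0.2155) = 0.6197.
C = 165 × 0.6197 = 102 mg/L.

102 mg/L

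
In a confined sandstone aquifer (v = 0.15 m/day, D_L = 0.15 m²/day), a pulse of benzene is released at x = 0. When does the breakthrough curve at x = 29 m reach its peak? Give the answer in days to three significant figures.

187 days

For the 1D instantaneous-source solution, setting ∂C/∂t = 0 at fixed x gives v²t² + 2Dt − x² = 0, so t = (√(D² + v²x²) − D)/v².
√(D² + v²x²) = √(0.15² + 0.15² × 29²) = 4.353; v² = 0.0225.
t = (4.353 − 0.15)/0.0225 = 187 days (vs. the pure-advection estimate x/v = 193 d).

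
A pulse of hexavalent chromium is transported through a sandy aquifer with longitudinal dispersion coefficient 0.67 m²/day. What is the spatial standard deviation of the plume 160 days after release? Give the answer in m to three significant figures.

Dispersive spreading gives a Gaussian with σ² = 2Dt; advection only shifts the center.
σ = √(2 × 0.67 × 160) = 14.6 m.

14.6 m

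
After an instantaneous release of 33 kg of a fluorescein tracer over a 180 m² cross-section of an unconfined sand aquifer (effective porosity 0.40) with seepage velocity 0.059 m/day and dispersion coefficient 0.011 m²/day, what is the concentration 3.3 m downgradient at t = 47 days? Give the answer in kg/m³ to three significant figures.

For an instantaneous plane source, C(x,t) = M/(n_e·A·√(4πDt)) · exp(−(x−vt)²/(4Dt)), with n_e·A the pore (flow) area.
Plume center vt = 0.059 × 47 = 2.773 m, so the well at 3.3 m is 0.527 m downgradient of the peak.
√(4πDt) = 2.549 m, giving peak height M/(n_e·A·√(4πDt)) = 33/(0.40 × 180 × 2.549) = 0.1798 kg/m³.
(x−vt)²/(4Dt) = (0.527)²/(4 × 0.011 × 47) = 0.1343; exp(−0.1343) = 0.8743.
C = 0.1798 × 0.8743 = 0.157 kg/m³.

0.157 kg/m³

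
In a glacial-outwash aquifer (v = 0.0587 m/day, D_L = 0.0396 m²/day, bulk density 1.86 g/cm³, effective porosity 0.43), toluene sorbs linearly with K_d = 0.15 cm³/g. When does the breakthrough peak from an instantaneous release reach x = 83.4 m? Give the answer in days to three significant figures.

2320 days

Retardation factor R = 1 + ρ_b·K_d/n = 1 + 1.86 × 0.15/0.43 = 1.649.
Sorption retards both mechanisms: v_R = v/R = 0.03560 m/day, D_R = D/R = 0.02401 m²/day.
Peak time from v_R²t² + 2D_R t − x² = 0: t = (√(D_R² + v_R²x²) − D_R)/v_R².
√(D_R² + v_R²x²) = √(0.02401² + 0.03560² × 83.4²) = 2.969; v_R² = 0.001267.
t = (2.969 − 0.02401)/0.001267 = 2320 days.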